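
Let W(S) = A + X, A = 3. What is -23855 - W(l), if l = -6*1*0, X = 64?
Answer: -23922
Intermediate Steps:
l = 0 (l = -6*0 = 0)
W(S) = 67 (W(S) = 3 + 64 = 67)
-23855 - W(l) = -23855 - 1*67 = -23855 - 67 = -23922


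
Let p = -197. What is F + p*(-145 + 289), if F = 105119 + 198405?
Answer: 275156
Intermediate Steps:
F = 303524
F + p*(-145 + 289) = 303524 - 197*(-145 + 289) = 303524 - 197*144 = 303524 - 28368 = 275156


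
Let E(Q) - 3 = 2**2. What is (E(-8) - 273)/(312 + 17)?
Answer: -38/47 ≈ -0.80851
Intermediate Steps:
E(Q) = 7 (E(Q) = 3 + 2**2 = 3 + 4 = 7)
(E(-8) - 273)/(312 + 17) = (7 - 273)/(312 + 17) = -266/329 = -266*1/329 = -38/47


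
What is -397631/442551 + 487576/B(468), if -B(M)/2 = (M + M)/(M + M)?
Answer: -107889020819/442551 ≈ -2.4379e+5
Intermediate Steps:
B(M) = -2 (B(M) = -2*(M + M)/(M + M) = -2*2*M/(2*M) = -2*2*M*1/(2*M) = -2*1 = -2)
-397631/442551 + 487576/B(468) = -397631/442551 + 487576/(-2) = -397631*1/442551 + 487576*(-½) = -397631/442551 - 243788 = -107889020819/442551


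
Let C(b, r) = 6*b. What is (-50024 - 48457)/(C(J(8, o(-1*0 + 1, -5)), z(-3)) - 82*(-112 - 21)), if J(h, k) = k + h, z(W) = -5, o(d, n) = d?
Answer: -98481/10960 ≈ -8.9855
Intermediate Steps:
J(h, k) = h + k
(-50024 - 48457)/(C(J(8, o(-1*0 + 1, -5)), z(-3)) - 82*(-112 - 21)) = (-50024 - 48457)/(6*(8 + (-1*0 + 1)) - 82*(-112 - 21)) = -98481/(6*(8 + (0 + 1)) - 82*(-133)) = -98481/(6*(8 + 1) + 10906) = -98481/(6*9 + 10906) = -98481/(54 + 10906) = -98481/10960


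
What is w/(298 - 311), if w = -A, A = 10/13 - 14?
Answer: -172/169 ≈ -1.0178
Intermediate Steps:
A = -172/13 (A = 10*(1/13) - 14 = 10/13 - 14 = -172/13 ≈ -13.231)
w = 172/13 (w = -1*(-172/13) = 172/13 ≈ 13.231)
w/(298 - 311) = 172/(13*(298 - 311)) = (172/13)/(-13) = (172/13)*(-1/13) = -172/169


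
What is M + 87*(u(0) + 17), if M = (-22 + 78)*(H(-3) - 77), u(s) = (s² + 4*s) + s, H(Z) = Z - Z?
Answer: -2833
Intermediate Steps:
H(Z) = 0
u(s) = s² + 5*s
M = -4312 (M = (-22 + 78)*(0 - 77) = 56*(-77) = -4312)
M + 87*(u(0) + 17) = -4312 + 87*(0*(5 + 0) + 17) = -4312 + 87*(0*5 + 17) = -4312 + 87*(0 + 17) = -4312 + 87*17 = -4312 + 1479 = -2833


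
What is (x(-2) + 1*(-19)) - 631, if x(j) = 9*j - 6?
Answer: -674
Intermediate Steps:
x(j) = -6 + 9*j
(x(-2) + 1*(-19)) - 631 = ((-6 + 9*(-2)) + 1*(-19)) - 631 = ((-6 - 18) - 19) - 631 = (-24 - 19) - 631 = -43 - 631 = -674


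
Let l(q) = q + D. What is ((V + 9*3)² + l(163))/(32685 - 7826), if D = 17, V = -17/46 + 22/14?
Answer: 101127681/2577480556 ≈ 0.039235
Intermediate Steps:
V = 387/322 (V = -17*1/46 + 22*(1/14) = -17/46 + 11/7 = 387/322 ≈ 1.2019)
l(q) = 17 + q (l(q) = q + 17 = 17 + q)
((V + 9*3)² + l(163))/(32685 - 7826) = ((387/322 + 9*3)² + (17 + 163))/(32685 - 7826) = ((387/322 + 27)² + 180)/24859 = ((9081/322)² + 180)*(1/24859) = (82464561/103684 + 180)*(1/24859) = (101127681/103684)*(1/24859) = 101127681/2577480556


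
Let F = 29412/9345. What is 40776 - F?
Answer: 127007436/3115 ≈ 40773.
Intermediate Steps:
F = 9804/3115 (F = 29412*(1/9345) = 9804/3115 ≈ 3.1474)
40776 - F = 40776 - 1*9804/3115 = 40776 - 9804/3115 = 127007436/3115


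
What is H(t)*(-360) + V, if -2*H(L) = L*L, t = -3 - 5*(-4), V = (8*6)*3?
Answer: 52164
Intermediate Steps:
V = 144 (V = 48*3 = 144)
t = 17 (t = -3 + 20 = 17)
H(L) = -L**2/2 (H(L) = -L*L/2 = -L**2/2)
H(t)*(-360) + V = -1/2*17**2*(-360) + 144 = -1/2*289*(-360) + 144 = -289/2*(-360) + 144 = 52020 + 144 = 52164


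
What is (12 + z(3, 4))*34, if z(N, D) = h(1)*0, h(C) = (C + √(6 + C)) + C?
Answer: 408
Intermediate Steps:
h(C) = √(6 + C) + 2*C
z(N, D) = 0 (z(N, D) = (√(6 + 1) + 2*1)*0 = (√7 + 2)*0 = (2 + √7)*0 = 0)
(12 + z(3, 4))*34 = (12 + 0)*34 = 12*34 = 408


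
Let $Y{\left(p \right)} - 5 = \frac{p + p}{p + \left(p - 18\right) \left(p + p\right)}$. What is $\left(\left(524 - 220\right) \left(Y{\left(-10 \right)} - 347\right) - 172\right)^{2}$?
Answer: $\frac{32813512542864}{3025} \approx 1.0847 \cdot 10^{10}$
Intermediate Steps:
$Y{\left(p \right)} = 5 + \frac{2 p}{p + 2 p \left(-18 + p\right)}$ ($Y{\left(p \right)} = 5 + \frac{p + p}{p + \left(p - 18\right) \left(p + p\right)} = 5 + \frac{2 p}{p + \left(-18 + p\right) 2 p} = 5 + \frac{2 p}{p + 2 p \left(-18 + p\right)}$)
$\left(\left(524 - 220\right) \left(Y{\left(-10 \right)} - 347\right) - 172\right)^{2} = \left(\left(524 - 220\right) \left(\frac{-173 + 10 \left(-10\right)}{-35 + 2 \left(-10\right)} - 347\right) - 172\right)^{2} = \left(304 \left(\frac{-173 - 100}{-35 - 20} - 347\right) - 172\right)^{2} = \left(304 \left(\frac{1}{-55} \left(-273\right) - 347\right) - 172\right)^{2} = \left(304 \left(\left(- \frac{1}{55}\right) \left(-273\right) - 347\right) - 172\right)^{2} = \left(304 \left(\frac{273}{55} - 347\right) - 172\right)^{2} = \left(304 \left(- \frac{18812}{55}\right) - 172\right)^{2} = \left(- \frac{5718848}{55} - 172\right)^{2} = \left(- \frac{5728308}{55}\right)^{2} = \frac{32813512542864}{3025}$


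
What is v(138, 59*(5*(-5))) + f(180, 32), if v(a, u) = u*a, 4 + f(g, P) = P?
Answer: -203522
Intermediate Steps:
f(g, P) = -4 + P
v(a, u) = a*u
v(138, 59*(5*(-5))) + f(180, 32) = 138*(59*(5*(-5))) + (-4 + 32) = 138*(59*(-25)) + 28 = 138*(-1475) + 28 = -203550 + 28 = -203522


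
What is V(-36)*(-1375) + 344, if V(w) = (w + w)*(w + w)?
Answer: -7127656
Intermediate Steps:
V(w) = 4*w² (V(w) = (2*w)*(2*w) = 4*w²)
V(-36)*(-1375) + 344 = (4*(-36)²)*(-1375) + 344 = (4*1296)*(-1375) + 344 = 5184*(-1375) + 344 = -7128000 + 344 = -7127656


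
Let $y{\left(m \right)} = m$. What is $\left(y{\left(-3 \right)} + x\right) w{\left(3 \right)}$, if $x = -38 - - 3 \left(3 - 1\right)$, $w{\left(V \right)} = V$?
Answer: $-105$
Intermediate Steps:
$x = -32$ ($x = -38 - \left(-3\right) 2 = -38 - -6 = -38 + 6 = -32$)
$\left(y{\left(-3 \right)} + x\right) w{\left(3 \right)} = \left(-3 - 32\right) 3 = \left(-35\right) 3 = -105$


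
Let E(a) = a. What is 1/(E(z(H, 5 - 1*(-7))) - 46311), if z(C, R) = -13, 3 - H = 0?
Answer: -1/46324 ≈ -2.1587e-5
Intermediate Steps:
H = 3 (H = 3 - 1*0 = 3 + 0 = 3)
1/(E(z(H, 5 - 1*(-7))) - 46311) = 1/(-13 - 46311) = 1/(-46324) = -1/46324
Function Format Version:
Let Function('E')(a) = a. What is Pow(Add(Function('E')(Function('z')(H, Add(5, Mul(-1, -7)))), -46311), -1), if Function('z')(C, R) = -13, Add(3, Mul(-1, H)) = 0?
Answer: Rational(-1, 46324) ≈ -2.1587e-5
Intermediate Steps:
H = 3 (H = Add(3, Mul(-1, 0)) = Add(3, 0) = 3)
Pow(Add(Function('E')(Function('z')(H, Add(5, Mul(-1, -7)))), -46311), -1) = Pow(Add(-13, -46311), -1) = Pow(-46324, -1) = Rational(-1, 46324)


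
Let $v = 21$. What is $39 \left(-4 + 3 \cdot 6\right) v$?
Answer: $11466$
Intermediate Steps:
$39 \left(-4 + 3 \cdot 6\right) v = 39 \left(-4 + 3 \cdot 6\right) 21 = 39 \left(-4 + 18\right) 21 = 39 \cdot 14 \cdot 21 = 546 \cdot 21 = 11466$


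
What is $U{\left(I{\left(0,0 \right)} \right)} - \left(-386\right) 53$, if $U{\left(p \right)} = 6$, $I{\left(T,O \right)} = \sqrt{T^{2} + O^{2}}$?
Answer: $20464$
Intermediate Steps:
$I{\left(T,O \right)} = \sqrt{O^{2} + T^{2}}$
$U{\left(I{\left(0,0 \right)} \right)} - \left(-386\right) 53 = 6 - \left(-386\right) 53 = 6 - -20458 = 6 + 20458 = 20464$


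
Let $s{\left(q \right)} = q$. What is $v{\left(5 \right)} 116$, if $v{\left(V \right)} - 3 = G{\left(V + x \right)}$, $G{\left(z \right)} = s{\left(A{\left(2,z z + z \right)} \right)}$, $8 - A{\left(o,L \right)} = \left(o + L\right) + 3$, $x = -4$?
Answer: $464$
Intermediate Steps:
$A{\left(o,L \right)} = 5 - L - o$ ($A{\left(o,L \right)} = 8 - \left(\left(o + L\right) + 3\right) = 8 - \left(\left(L + o\right) + 3\right) = 8 - \left(3 + L + o\right) = 5 - L - o$)
$G{\left(z \right)} = 3 - z - z^{2}$ ($G{\left(z \right)} = 5 - \left(z z + z\right) - 2 = 5 - \left(z^{2} + z\right) - 2 = 5 - \left(z + z^{2}\right) - 2 = 3 - z - z^{2}$)
$v{\left(V \right)} = 6 - \left(-4 + V\right) \left(-3 + V\right)$ ($v{\left(V \right)} = 3 - \left(-3 + \left(V - 4\right) \left(1 + \left(V - 4\right)\right)\right) = 3 - \left(-3 + \left(-4 + V\right) \left(1 + \left(-4 + V\right)\right)\right) = 3 - \left(-3 + \left(-4 + V\right) \left(-3 + V\right)\right) = 6 - \left(-4 + V\right) \left(-3 + V\right)$)
$v{\left(5 \right)} 116 = \left(6 - \left(-4 + 5\right) \left(-3 + 5\right)\right) 116 = \left(6 - 1 \cdot 2\right) 116 = \left(6 - 2\right) 116 = 4 \cdot 116 = 464$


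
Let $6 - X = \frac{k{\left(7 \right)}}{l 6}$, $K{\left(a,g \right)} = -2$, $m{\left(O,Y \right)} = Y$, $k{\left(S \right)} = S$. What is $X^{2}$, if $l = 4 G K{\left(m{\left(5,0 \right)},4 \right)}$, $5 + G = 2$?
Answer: $\frac{734449}{20736} \approx 35.419$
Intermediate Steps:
$G = -3$ ($G = -5 + 2 = -3$)
$l = 24$ ($l = 4 \left(-3\right) \left(-2\right) = \left(-12\right) \left(-2\right) = 24$)
$X = \frac{857}{144}$ ($X = 6 - \frac{7}{24 \cdot 6} = 6 - \frac{7}{144} = \frac{857}{144} \approx 5.9514$)
$X^{2} = \left(\frac{857}{144}\right)^{2} = \frac{734449}{20736}$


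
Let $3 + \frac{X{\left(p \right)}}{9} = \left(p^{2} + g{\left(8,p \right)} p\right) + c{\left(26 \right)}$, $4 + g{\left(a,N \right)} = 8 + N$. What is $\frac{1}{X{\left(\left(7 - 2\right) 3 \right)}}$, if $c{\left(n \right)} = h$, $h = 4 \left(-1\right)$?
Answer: $\frac{1}{4527} \approx 0.0002209$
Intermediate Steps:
$h = -4$
$g{\left(a,N \right)} = 4 + N$ ($g{\left(a,N \right)} = -4 + \left(8 + N\right) = 4 + N$)
$c{\left(n \right)} = -4$
$X{\left(p \right)} = -63 + 9 p^{2} + 9 p \left(4 + p\right)$ ($X{\left(p \right)} = -27 + 9 \left(\left(p^{2} + \left(4 + p\right) p\right) - 4\right) = -27 + 9 \left(\left(p^{2} + p \left(4 + p\right)\right) - 4\right) = -27 + 9 \left(-4 + p^{2} + p \left(4 + p\right)\right) = -27 + \left(-36 + 9 p^{2} + 9 p \left(4 + p\right)\right) = -63 + 9 p^{2} + 9 p \left(4 + p\right)$)
$\frac{1}{X{\left(\left(7 - 2\right) 3 \right)}} = \frac{1}{-63 + 18 \left(\left(7 - 2\right) 3\right)^{2} + 36 \left(7 - 2\right) 3} = \frac{1}{-63 + 18 \left(5 \cdot 3\right)^{2} + 36 \cdot 5 \cdot 3} = \frac{1}{-63 + 18 \cdot 15^{2} + 36 \cdot 15} = \frac{1}{-63 + 18 \cdot 225 + 540} = \frac{1}{-63 + 4050 + 540} = \frac{1}{4527}$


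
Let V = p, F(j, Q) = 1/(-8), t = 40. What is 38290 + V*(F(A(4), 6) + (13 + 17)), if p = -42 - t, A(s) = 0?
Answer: 143361/4 ≈ 35840.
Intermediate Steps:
F(j, Q) = -⅛
p = -82 (p = -42 - 1*40 = -42 - 40 = -82)
V = -82
38290 + V*(F(A(4), 6) + (13 + 17)) = 38290 - 82*(-⅛ + (13 + 17)) = 38290 - 82*(-⅛ + 30) = 38290 - 82*239/8 = 38290 - 9799/4 = 143361/4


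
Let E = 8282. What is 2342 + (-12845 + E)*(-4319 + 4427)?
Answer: -490462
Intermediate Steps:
2342 + (-12845 + E)*(-4319 + 4427) = 2342 + (-12845 + 8282)*(-4319 + 4427) = 2342 - 4563*108 = 2342 - 492804 = -490462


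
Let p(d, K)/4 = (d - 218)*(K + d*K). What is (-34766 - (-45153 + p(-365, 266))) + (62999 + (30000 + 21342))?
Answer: -225668840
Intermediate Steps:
p(d, K) = 4*(-218 + d)*(K + K*d) (p(d, K) = 4*((d - 218)*(K + d*K)) = 4*((-218 + d)*(K + K*d)) = 4*(-218 + d)*(K + K*d))
(-34766 - (-45153 + p(-365, 266))) + (62999 + (30000 + 21342)) = (-34766 - (-45153 + 4*266*(-218 + (-365)² - 217*(-365)))) + (62999 + (30000 + 21342)) = (-34766 - (-45153 + 4*266*(-218 + 133225 + 79205))) + (62999 + 51342) = (-34766 - (-45153 + 4*266*212212)) + 114341 = (-34766 - (-45153 + 225793568)) + 114341 = (-34766 - 1*225748415) + 114341 = (-34766 - 225748415) + 114341 = -225783181 + 114341 = -225668840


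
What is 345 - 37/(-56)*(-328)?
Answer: 898/7 ≈ 128.29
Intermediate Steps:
345 - 37/(-56)*(-328) = 345 - 37*(-1/56)*(-328) = 345 + (37/56)*(-328) = 345 - 1517/7 = 898/7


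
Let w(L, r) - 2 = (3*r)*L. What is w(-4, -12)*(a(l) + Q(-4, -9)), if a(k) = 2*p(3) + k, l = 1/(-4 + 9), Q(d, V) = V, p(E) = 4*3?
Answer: 11096/5 ≈ 2219.2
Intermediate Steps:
p(E) = 12
l = 1/5 ≈ 0.20000
a(k) = 24 + k (a(k) = 2*12 + k = 24 + k)
w(L, r) = 2 + 3*L*r (w(L, r) = 2 + (3*r)*L = 2 + 3*L*r)
w(-4, -12)*(a(l) + Q(-4, -9)) = (2 + 3*(-4)*(-12))*((24 + 1/5) - 9) = (2 + 144)*(121/5 - 9) = 146*(76/5) = 11096/5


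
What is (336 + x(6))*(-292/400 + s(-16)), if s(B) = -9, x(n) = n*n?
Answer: -90489/25 ≈ -3619.6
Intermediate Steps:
x(n) = n²
(336 + x(6))*(-292/400 + s(-16)) = (336 + 6²)*(-292/400 - 9) = (336 + 36)*(-292*1/400 - 9) = 372*(-73/100 - 9) = 372*(-973/100) = -90489/25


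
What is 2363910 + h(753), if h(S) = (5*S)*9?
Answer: 2397795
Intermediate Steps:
h(S) = 45*S
2363910 + h(753) = 2363910 + 45*753 = 2363910 + 33885 = 2397795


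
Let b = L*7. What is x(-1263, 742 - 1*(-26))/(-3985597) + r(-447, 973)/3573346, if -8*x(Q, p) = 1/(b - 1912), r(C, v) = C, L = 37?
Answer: -1682812685483/13452507978439992 ≈ -0.00012509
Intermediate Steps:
b = 259 (b = 37*7 = 259)
x(Q, p) = 1/13224 (x(Q, p) = -1/(8*(259 - 1912)) = -⅛/(-1653) = -⅛*(-1/1653) = 1/13224)
x(-1263, 742 - 1*(-26))/(-3985597) + r(-447, 973)/3573346 = (1/13224)/(-3985597) - 447/3573346 = (1/13224)*(-1/3985597) - 447*1/3573346 = -1/52705534728 - 447/3573346 = -1682812685483/13452507978439992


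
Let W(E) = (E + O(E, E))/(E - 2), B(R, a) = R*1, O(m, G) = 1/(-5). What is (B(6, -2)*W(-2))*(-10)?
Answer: -33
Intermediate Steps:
O(m, G) = -1/5
B(R, a) = R
W(E) = (-1/5 + E)/(-2 + E) (W(E) = (E - 1/5)/(E - 2) = (-1/5 + E)/(-2 + E))
(B(6, -2)*W(-2))*(-10) = (6*((-1/5 - 2)/(-2 - 2)))*(-10) = (6*(-11/5/(-4)))*(-10) = (6*(-1/4*(-11/5)))*(-10) = (6*(11/20))*(-10) = (33/10)*(-10) = -33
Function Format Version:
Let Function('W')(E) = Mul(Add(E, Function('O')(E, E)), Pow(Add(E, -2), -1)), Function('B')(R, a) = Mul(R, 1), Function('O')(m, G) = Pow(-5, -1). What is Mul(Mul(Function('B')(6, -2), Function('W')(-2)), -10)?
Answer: -33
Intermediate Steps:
Function('O')(m, G) = Rational(-1, 5)
Function('B')(R, a) = R
Function('W')(E) = Mul(Pow(Add(-2, E), -1), Add(Rational(-1, 5), E)) (Function('W')(E) = Mul(Add(E, Rational(-1, 5)), Pow(Add(E, -2), -1)) = Mul(Add(Rational(-1, 5), E), Pow(Add(-2, E), -1)) = Mul(Pow(Add(-2, E), -1), Add(Rational(-1, 5), E)))
Mul(Mul(Function('B')(6, -2), Function('W')(-2)), -10) = Mul(Mul(6, Mul(Pow(Add(-2, -2), -1), Add(Rational(-1, 5), -2))), -10) = Mul(Mul(6, Mul(Pow(-4, -1), Rational(-11, 5))), -10) = Mul(Mul(6, Mul(Rational(-1, 4), Rational(-11, 5))), -10) = Mul(Mul(6, Rational(11, 20)), -10) = Mul(Rational(33, 10), -10) = -33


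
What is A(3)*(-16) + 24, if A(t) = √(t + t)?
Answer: 24 - 16*√6 ≈ -15.192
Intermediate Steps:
A(t) = √2*√t (A(t) = √(2*t) = √2*√t)
A(3)*(-16) + 24 = (√2*√3)*(-16) + 24 = √6*(-16) + 24 = -16*√6 + 24 = 24 - 16*√6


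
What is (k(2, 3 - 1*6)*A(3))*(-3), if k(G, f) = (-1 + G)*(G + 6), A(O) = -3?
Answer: 72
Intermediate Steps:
k(G, f) = (-1 + G)*(6 + G)
(k(2, 3 - 1*6)*A(3))*(-3) = ((-6 + 2² + 5*2)*(-3))*(-3) = ((-6 + 4 + 10)*(-3))*(-3) = (8*(-3))*(-3) = -24*(-3) = 72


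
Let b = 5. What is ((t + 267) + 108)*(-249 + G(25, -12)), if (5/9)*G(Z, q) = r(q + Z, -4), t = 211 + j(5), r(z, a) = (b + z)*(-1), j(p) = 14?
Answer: -168840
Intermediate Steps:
r(z, a) = -5 - z (r(z, a) = (5 + z)*(-1) = -5 - z)
t = 225 (t = 211 + 14 = 225)
G(Z, q) = -9 - 9*Z/5 - 9*q/5 (G(Z, q) = 9*(-5 - (q + Z))/5 = 9*(-5 - (Z + q))/5 = 9*(-5 + (-Z - q))/5 = 9*(-5 - Z - q)/5 = -9 - 9*Z/5 - 9*q/5)
((t + 267) + 108)*(-249 + G(25, -12)) = ((225 + 267) + 108)*(-249 + (-9 - 9/5*25 - 9/5*(-12))) = (492 + 108)*(-249 + (-9 - 45 + 108/5)) = 600*(-249 - 162/5) = 600*(-1407/5) = -168840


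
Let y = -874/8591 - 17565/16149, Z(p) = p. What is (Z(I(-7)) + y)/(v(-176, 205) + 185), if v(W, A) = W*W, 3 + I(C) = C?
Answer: -517458577/1441051444833 ≈ -0.00035908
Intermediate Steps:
I(C) = -3 + C
v(W, A) = W²
y = -55005047/46245353 (y = -874*1/8591 - 17565*1/16149 = -874/8591 - 5855/5383 = -55005047/46245353 ≈ -1.1894)
(Z(I(-7)) + y)/(v(-176, 205) + 185) = ((-3 - 7) - 55005047/46245353)/((-176)² + 185) = (-10 - 55005047/46245353)/(30976 + 185) = -517458577/46245353/31161 = -517458577/46245353*1/31161 = -517458577/1441051444833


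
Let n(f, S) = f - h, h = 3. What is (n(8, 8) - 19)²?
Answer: 196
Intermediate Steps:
n(f, S) = -3 + f (n(f, S) = f - 1*3 = f - 3 = -3 + f)
(n(8, 8) - 19)² = ((-3 + 8) - 19)² = (5 - 19)² = (-14)² = 196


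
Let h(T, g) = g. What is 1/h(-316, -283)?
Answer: -1/283 ≈ -0.0035336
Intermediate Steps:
1/h(-316, -283) = 1/(-283) = -1/283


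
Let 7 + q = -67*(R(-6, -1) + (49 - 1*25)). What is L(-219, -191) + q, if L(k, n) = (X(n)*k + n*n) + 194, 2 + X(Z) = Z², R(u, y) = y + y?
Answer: -7953707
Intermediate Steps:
R(u, y) = 2*y
X(Z) = -2 + Z²
L(k, n) = 194 + n² + k*(-2 + n²) (L(k, n) = ((-2 + n²)*k + n*n) + 194 = (k*(-2 + n²) + n²) + 194 = (n² + k*(-2 + n²)) + 194 = 194 + n² + k*(-2 + n²))
q = -1481 (q = -7 - 67*(2*(-1) + (49 - 1*25)) = -7 - 67*(-2 + (49 - 25)) = -7 - 67*(-2 + 24) = -7 - 67*22 = -7 - 1474 = -1481)
L(-219, -191) + q = (194 + (-191)² - 219*(-2 + (-191)²)) - 1481 = (194 + 36481 - 219*(-2 + 36481)) - 1481 = (194 + 36481 - 219*36479) - 1481 = (194 + 36481 - 7988901) - 1481 = -7952226 - 1481 = -7953707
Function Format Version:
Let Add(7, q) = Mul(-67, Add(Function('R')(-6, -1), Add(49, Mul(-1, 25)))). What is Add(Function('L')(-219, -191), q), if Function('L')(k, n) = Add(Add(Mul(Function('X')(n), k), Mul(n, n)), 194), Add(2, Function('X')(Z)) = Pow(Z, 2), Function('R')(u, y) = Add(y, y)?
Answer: -7953707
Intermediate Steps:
Function('R')(u, y) = Mul(2, y)
Function('X')(Z) = Add(-2, Pow(Z, 2))
Function('L')(k, n) = Add(194, Pow(n, 2), Mul(k, Add(-2, Pow(n, 2)))) (Function('L')(k, n) = Add(Add(Mul(Add(-2, Pow(n, 2)), k), Mul(n, n)), 194) = Add(Add(Mul(k, Add(-2, Pow(n, 2))), Pow(n, 2)), 194) = Add(Add(Pow(n, 2), Mul(k, Add(-2, Pow(n, 2)))), 194) = Add(194, Pow(n, 2), Mul(k, Add(-2, Pow(n, 2)))))
q = -1481 (q = Add(-7, Mul(-67, Add(Mul(2, -1), Add(49, Mul(-1, 25))))) = Add(-7, Mul(-67, Add(-2, Add(49, -25)))) = Add(-7, Mul(-67, Add(-2, 24))) = Add(-7, Mul(-67, 22)) = Add(-7, -1474) = -1481)
Add(Function('L')(-219, -191), q) = Add(Add(194, Pow(-191, 2), Mul(-219, Add(-2, Pow(-191, 2)))), -1481) = Add(Add(194, 36481, Mul(-219, Add(-2, 36481))), -1481) = Add(Add(194, 36481, Mul(-219, 36479)), -1481) = Add(Add(194, 36481, -7988901), -1481) = Add(-7952226, -1481) = -7953707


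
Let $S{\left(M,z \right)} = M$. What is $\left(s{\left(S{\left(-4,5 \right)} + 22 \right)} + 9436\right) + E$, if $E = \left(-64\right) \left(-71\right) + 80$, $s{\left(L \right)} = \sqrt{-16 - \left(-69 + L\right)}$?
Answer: $14060 + \sqrt{35} \approx 14066.0$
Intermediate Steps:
$s{\left(L \right)} = \sqrt{53 - L}$
$E = 4624$ ($E = 4544 + 80 = 4624$)
$\left(s{\left(S{\left(-4,5 \right)} + 22 \right)} + 9436\right) + E = \left(\sqrt{53 - \left(-4 + 22\right)} + 9436\right) + 4624 = \left(\sqrt{53 - 18} + 9436\right) + 4624 = \left(\sqrt{35} + 9436\right) + 4624 = \left(9436 + \sqrt{35}\right) + 4624 = 14060 + \sqrt{35}$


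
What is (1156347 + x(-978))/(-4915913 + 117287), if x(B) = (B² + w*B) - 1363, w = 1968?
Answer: -93382/2399313 ≈ -0.038920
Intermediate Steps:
x(B) = -1363 + B² + 1968*B (x(B) = (B² + 1968*B) - 1363 = -1363 + B² + 1968*B)
(1156347 + x(-978))/(-4915913 + 117287) = (1156347 + (-1363 + (-978)² + 1968*(-978)))/(-4915913 + 117287) = (1156347 + (-1363 + 956484 - 1924704))/(-4798626) = (1156347 - 969583)*(-1/4798626) = 186764*(-1/4798626) = -93382/2399313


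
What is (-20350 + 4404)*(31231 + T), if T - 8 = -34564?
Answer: 53020450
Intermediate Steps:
T = -34556 (T = 8 - 34564 = -34556)
(-20350 + 4404)*(31231 + T) = (-20350 + 4404)*(31231 - 34556) = -15946*(-3325) = 53020450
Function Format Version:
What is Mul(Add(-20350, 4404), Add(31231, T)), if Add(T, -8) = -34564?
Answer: 53020450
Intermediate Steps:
T = -34556 (T = Add(8, -34564) = -34556)
Mul(Add(-20350, 4404), Add(31231, T)) = Mul(Add(-20350, 4404), Add(31231, -34556)) = Mul(-15946, -3325) = 53020450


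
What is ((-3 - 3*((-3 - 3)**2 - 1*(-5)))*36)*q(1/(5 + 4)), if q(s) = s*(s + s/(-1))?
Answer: 0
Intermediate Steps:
q(s) = 0 (q(s) = s*(s + s*(-1)) = s*(s - s) = s*0 = 0)
((-3 - 3*((-3 - 3)**2 - 1*(-5)))*36)*q(1/(5 + 4)) = ((-3 - 3*((-3 - 3)**2 - 1*(-5)))*36)*0 = ((-3 - 3*((-6)**2 + 5))*36)*0 = ((-3 - 3*(36 + 5))*36)*0 = ((-3 - 3*41)*36)*0 = ((-3 - 123)*36)*0 = -126*36*0 = -4536*0 = 0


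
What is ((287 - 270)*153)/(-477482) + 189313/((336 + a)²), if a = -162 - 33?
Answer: 90341839385/9492819642 ≈ 9.5169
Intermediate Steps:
a = -195
((287 - 270)*153)/(-477482) + 189313/((336 + a)²) = ((287 - 270)*153)/(-477482) + 189313/((336 - 195)²) = (17*153)*(-1/477482) + 189313/(141²) = 2601*(-1/477482) + 189313/19881 = -2601/477482 + 189313*(1/19881) = -2601/477482 + 189313/19881 = 90341839385/9492819642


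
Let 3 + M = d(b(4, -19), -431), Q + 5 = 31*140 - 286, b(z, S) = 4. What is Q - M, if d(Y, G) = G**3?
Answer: 80067043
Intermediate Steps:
Q = 4049 (Q = -5 + (31*140 - 286) = -5 + (4340 - 286) = -5 + 4054 = 4049)
M = -80062994 (M = -3 + (-431)**3 = -3 - 80062991 = -80062994)
Q - M = 4049 - 1*(-80062994) = 4049 + 80062994 = 80067043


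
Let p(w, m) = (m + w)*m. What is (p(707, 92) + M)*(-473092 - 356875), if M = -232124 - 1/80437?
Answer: 10589212976548631/80437 ≈ 1.3165e+11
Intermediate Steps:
p(w, m) = m*(m + w)
M = -18671358189/80437 (M = -232124 - 1*1/80437 = -232124 - 1/80437 = -18671358189/80437 ≈ -2.3212e+5)
(p(707, 92) + M)*(-473092 - 356875) = (92*(92 + 707) - 18671358189/80437)*(-473092 - 356875) = (92*799 - 18671358189/80437)*(-829967) = (73508 - 18671358189/80437)*(-829967) = -12758595193/80437*(-829967) = 10589212976548631/80437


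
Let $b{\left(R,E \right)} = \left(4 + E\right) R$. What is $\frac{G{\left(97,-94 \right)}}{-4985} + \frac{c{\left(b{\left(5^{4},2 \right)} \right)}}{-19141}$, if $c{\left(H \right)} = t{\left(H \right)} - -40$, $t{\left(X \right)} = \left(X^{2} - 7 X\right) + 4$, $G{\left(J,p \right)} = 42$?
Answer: $- \frac{69971729512}{95417885} \approx -733.32$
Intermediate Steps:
$b{\left(R,E \right)} = R \left(4 + E\right)$
$t{\left(X \right)} = 4 + X^{2} - 7 X$
$c{\left(H \right)} = 44 + H^{2} - 7 H$ ($c{\left(H \right)} = \left(4 + H^{2} - 7 H\right) - -40 = \left(4 + H^{2} - 7 H\right) + 40 = 44 + H^{2} - 7 H$)
$\frac{G{\left(97,-94 \right)}}{-4985} + \frac{c{\left(b{\left(5^{4},2 \right)} \right)}}{-19141} = \frac{42}{-4985} + \frac{44 + \left(5^{4} \left(4 + 2\right)\right)^{2} - 7 \cdot 5^{4} \left(4 + 2\right)}{-19141} = 42 \left(- \frac{1}{4985}\right) + \left(44 + \left(625 \cdot 6\right)^{2} - 7 \cdot 625 \cdot 6\right) \left(- \frac{1}{19141}\right) = - \frac{42}{4985} + \left(44 + 3750^{2} - 26250\right) \left(- \frac{1}{19141}\right) = - \frac{42}{4985} + \left(44 + 14062500 - 26250\right) \left(- \frac{1}{19141}\right) = - \frac{42}{4985} + 14036294 \left(- \frac{1}{19141}\right) = - \frac{42}{4985} - \frac{14036294}{19141} = - \frac{69971729512}{95417885}$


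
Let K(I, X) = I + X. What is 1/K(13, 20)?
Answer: 1/33 ≈ 0.030303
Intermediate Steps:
1/K(13, 20) = 1/(13 + 20) = 1/33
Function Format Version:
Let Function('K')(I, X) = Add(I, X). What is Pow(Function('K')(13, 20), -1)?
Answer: Rational(1, 33) ≈ 0.030303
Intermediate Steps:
Pow(Function('K')(13, 20), -1) = Pow(Add(13, 20), -1) = Pow(33, -1) = Rational(1, 33)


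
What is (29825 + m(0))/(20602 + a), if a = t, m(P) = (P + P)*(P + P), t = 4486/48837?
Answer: 291312705/201228872 ≈ 1.4477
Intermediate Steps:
t = 4486/48837 (t = 4486*(1/48837) = 4486/48837 ≈ 0.091857)
m(P) = 4*P² (m(P) = (2*P)*(2*P) = 4*P²)
a = 4486/48837 ≈ 0.091857
(29825 + m(0))/(20602 + a) = (29825 + 4*0²)/(20602 + 4486/48837) = (29825 + 4*0)/(1006144360/48837) = (29825 + 0)*(48837/1006144360) = 29825*(48837/1006144360) = 291312705/201228872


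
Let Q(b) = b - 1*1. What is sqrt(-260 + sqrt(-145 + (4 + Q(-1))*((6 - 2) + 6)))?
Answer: sqrt(-260 + 5*I*sqrt(5)) ≈ 0.3466 + 16.128*I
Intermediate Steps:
Q(b) = -1 + b (Q(b) = b - 1 = -1 + b)
sqrt(-260 + sqrt(-145 + (4 + Q(-1))*((6 - 2) + 6))) = sqrt(-260 + sqrt(-145 + (4 + (-1 - 1))*((6 - 2) + 6))) = sqrt(-260 + sqrt(-145 + (4 - 2)*(4 + 6))) = sqrt(-260 + sqrt(-145 + 2*10)) = sqrt(-260 + sqrt(-145 + 20)) = sqrt(-260 + sqrt(-125)) = sqrt(-260 + 5*I*sqrt(5))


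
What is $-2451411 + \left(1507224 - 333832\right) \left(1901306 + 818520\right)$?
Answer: $3191419618381$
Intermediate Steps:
$-2451411 + \left(1507224 - 333832\right) \left(1901306 + 818520\right) = -2451411 + 1173392 \cdot 2719826 = -2451411 + 3191422069792 = 3191419618381$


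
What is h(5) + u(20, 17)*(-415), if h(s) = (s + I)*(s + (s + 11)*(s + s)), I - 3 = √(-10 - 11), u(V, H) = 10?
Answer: -2830 + 165*I*√21 ≈ -2830.0 + 756.13*I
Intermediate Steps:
I = 3 + I*√21 (I = 3 + √(-10 - 11) = 3 + √(-21) = 3 + I*√21 ≈ 3.0 + 4.5826*I)
h(s) = (s + 2*s*(11 + s))*(3 + s + I*√21) (h(s) = (s + (3 + I*√21))*(s + (s + 11)*(s + s)) = (3 + s + I*√21)*(s + (11 + s)*(2*s)) = (3 + s + I*√21)*(s + 2*s*(11 + s)) = (s + 2*s*(11 + s))*(3 + s + I*√21))
h(5) + u(20, 17)*(-415) = 5*(69 + 2*5² + 29*5 + 23*I*√21 + 2*I*5*√21) + 10*(-415) = 5*(69 + 2*25 + 145 + 23*I*√21 + 10*I*√21) - 4150 = 5*(69 + 50 + 145 + 23*I*√21 + 10*I*√21) - 4150 = 5*(264 + 33*I*√21) - 4150 = (1320 + 165*I*√21) - 4150 = -2830 + 165*I*√21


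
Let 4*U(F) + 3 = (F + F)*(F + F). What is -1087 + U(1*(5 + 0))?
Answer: -4251/4 ≈ -1062.8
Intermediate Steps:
U(F) = -3/4 + F**2 (U(F) = -3/4 + ((F + F)*(F + F))/4 = -3/4 + ((2*F)*(2*F))/4 = -3/4 + (4*F**2)/4 = -3/4 + F**2)
-1087 + U(1*(5 + 0)) = -1087 + (-3/4 + (1*(5 + 0))**2) = -1087 + (-3/4 + (1*5)**2) = -1087 + (-3/4 + 5**2) = -1087 + (-3/4 + 25) = -1087 + 97/4 = -4251/4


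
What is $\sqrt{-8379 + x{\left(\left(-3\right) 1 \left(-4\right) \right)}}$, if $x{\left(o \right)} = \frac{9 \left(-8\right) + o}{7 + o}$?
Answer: $\frac{i \sqrt{3025959}}{19} \approx 91.554 i$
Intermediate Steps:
$x{\left(o \right)} = \frac{-72 + o}{7 + o}$
$\sqrt{-8379 + x{\left(\left(-3\right) 1 \left(-4\right) \right)}} = \sqrt{-8379 + \frac{-72 + \left(-3\right) 1 \left(-4\right)}{7 + \left(-3\right) 1 \left(-4\right)}} = \sqrt{-8379 + \frac{-72 - -12}{7 - -12}} = \sqrt{-8379 + \frac{-72 + 12}{7 + 12}} = \sqrt{-8379 + \frac{1}{19} \left(-60\right)} = \sqrt{-8379 - \frac{60}{19}} = \sqrt{- \frac{159261}{19}} = \frac{i \sqrt{3025959}}{19}$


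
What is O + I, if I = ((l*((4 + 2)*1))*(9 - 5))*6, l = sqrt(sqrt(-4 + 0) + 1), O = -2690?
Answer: -2690 + 144*sqrt(1 + 2*I) ≈ -2506.8 + 113.21*I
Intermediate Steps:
l = sqrt(1 + 2*I) (l = sqrt(sqrt(-4) + 1) = sqrt(2*I + 1) = sqrt(1 + 2*I) ≈ 1.272 + 0.78615*I)
I = 144*sqrt(1 + 2*I) (I = ((sqrt(1 + 2*I)*((4 + 2)*1))*(9 - 5))*6 = ((sqrt(1 + 2*I)*(6*1))*4)*6 = ((sqrt(1 + 2*I)*6)*4)*6 = ((6*sqrt(1 + 2*I))*4)*6 = (24*sqrt(1 + 2*I))*6 = 144*sqrt(1 + 2*I) ≈ 183.17 + 113.21*I)
O + I = -2690 + 144*sqrt(1 + 2*I)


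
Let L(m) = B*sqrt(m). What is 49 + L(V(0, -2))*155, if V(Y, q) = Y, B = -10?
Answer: 49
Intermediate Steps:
L(m) = -10*sqrt(m)
49 + L(V(0, -2))*155 = 49 - 10*sqrt(0)*155 = 49 - 10*0*155 = 49 + 0*155 = 49 + 0 = 49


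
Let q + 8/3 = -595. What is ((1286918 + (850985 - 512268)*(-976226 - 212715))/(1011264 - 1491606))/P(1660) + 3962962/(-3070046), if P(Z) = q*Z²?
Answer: -1568147538789353253117/1214341004526989477600 ≈ -1.2914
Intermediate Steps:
q = -1793/3 (q = -8/3 - 595 = -1793/3 ≈ -597.67)
P(Z) = -1793*Z²/3
((1286918 + (850985 - 512268)*(-976226 - 212715))/(1011264 - 1491606))/P(1660) + 3962962/(-3070046) = ((1286918 + (850985 - 512268)*(-976226 - 212715))/(1011264 - 1491606))/((-1793/3*1660²)) + 3962962/(-3070046) = ((1286918 + 338717*(-1188941))/(-480342))/((-1793/3*2755600)) + 3962962*(-1/3070046) = ((1286918 - 402714528697)*(-1/480342))/(-4940790800/3) - 1981481/1535023 = -402713241779*(-1/480342)*(-3/4940790800) - 1981481/1535023 = (402713241779/480342)*(-3/4940790800) - 1981481/1535023 = -402713241779/791089778151200 - 1981481/1535023 = -1568147538789353253117/1214341004526989477600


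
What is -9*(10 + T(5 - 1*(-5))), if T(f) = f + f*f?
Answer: -1080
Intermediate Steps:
T(f) = f + f²
-9*(10 + T(5 - 1*(-5))) = -9*(10 + (5 - 1*(-5))*(1 + (5 - 1*(-5)))) = -9*(10 + (5 + 5)*(1 + (5 + 5))) = -9*(10 + 10*(1 + 10)) = -9*(10 + 10*11) = -9*(10 + 110) = -9*120 = -1080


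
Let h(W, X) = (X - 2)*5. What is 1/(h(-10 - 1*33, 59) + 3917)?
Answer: 1/4202 ≈ 0.00023798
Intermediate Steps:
h(W, X) = -10 + 5*X (h(W, X) = (-2 + X)*5 = -10 + 5*X)
1/(h(-10 - 1*33, 59) + 3917) = 1/((-10 + 5*59) + 3917) = 1/((-10 + 295) + 3917) = 1/(285 + 3917) = 1/4202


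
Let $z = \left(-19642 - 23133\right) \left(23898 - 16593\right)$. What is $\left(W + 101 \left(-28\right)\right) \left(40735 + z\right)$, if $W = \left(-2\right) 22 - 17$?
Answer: $902612118960$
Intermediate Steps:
$z = -312471375$ ($z = \left(-42775\right) 7305 = -312471375$)
$W = -61$ ($W = -44 - 17 = -61$)
$\left(W + 101 \left(-28\right)\right) \left(40735 + z\right) = \left(-61 + 101 \left(-28\right)\right) \left(40735 - 312471375\right) = \left(-61 - 2828\right) \left(-312430640\right) = \left(-2889\right) \left(-312430640\right) = 902612118960$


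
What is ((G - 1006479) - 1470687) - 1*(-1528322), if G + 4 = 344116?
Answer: -604732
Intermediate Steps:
G = 344112 (G = -4 + 344116 = 344112)
((G - 1006479) - 1470687) - 1*(-1528322) = ((344112 - 1006479) - 1470687) - 1*(-1528322) = (-662367 - 1470687) + 1528322 = -2133054 + 1528322 = -604732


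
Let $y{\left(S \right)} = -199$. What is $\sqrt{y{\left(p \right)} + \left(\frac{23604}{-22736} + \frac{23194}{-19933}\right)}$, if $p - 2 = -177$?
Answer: $\frac{i \sqrt{13177384225635749}}{8092798} \approx 14.185 i$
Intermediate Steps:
$p = -175$ ($p = 2 - 177 = -175$)
$\sqrt{y{\left(p \right)} + \left(\frac{23604}{-22736} + \frac{23194}{-19933}\right)} = \sqrt{-199 + \left(\frac{23604}{-22736} + \frac{23194}{-19933}\right)} = \sqrt{-199 + \left(23604 \left(- \frac{1}{22736}\right) + 23194 \left(- \frac{1}{19933}\right)\right)} = \sqrt{-199 - \frac{35637047}{16185596}} = \sqrt{- \frac{3256570651}{16185596}} = \frac{i \sqrt{13177384225635749}}{8092798}$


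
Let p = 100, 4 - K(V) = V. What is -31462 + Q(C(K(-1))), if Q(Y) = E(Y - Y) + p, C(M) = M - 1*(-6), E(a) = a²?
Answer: -31362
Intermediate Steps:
K(V) = 4 - V
C(M) = 6 + M (C(M) = M + 6 = 6 + M)
Q(Y) = 100 (Q(Y) = (Y - Y)² + 100 = 0² + 100 = 0 + 100 = 100)
-31462 + Q(C(K(-1))) = -31462 + 100 = -31362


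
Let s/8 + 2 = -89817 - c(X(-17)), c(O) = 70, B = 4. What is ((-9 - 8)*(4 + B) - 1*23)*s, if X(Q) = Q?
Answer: 114338808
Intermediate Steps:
s = -719112 (s = -16 + 8*(-89817 - 1*70) = -16 + 8*(-89817 - 70) = -16 + 8*(-89887) = -16 - 719096 = -719112)
((-9 - 8)*(4 + B) - 1*23)*s = ((-9 - 8)*(4 + 4) - 1*23)*(-719112) = (-17*8 - 23)*(-719112) = (-136 - 23)*(-719112) = -159*(-719112) = 114338808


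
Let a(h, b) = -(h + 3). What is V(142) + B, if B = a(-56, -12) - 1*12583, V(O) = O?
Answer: -12388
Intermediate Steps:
a(h, b) = -3 - h (a(h, b) = -(3 + h) = -3 - h)
B = -12530 (B = (-3 - 1*(-56)) - 1*12583 = (-3 + 56) - 12583 = 53 - 12583 = -12530)
V(142) + B = 142 - 12530 = -12388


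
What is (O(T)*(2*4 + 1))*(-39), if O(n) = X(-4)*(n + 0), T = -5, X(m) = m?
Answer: -7020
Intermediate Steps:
O(n) = -4*n (O(n) = -4*(n + 0) = -4*n)
(O(T)*(2*4 + 1))*(-39) = ((-4*(-5))*(2*4 + 1))*(-39) = (20*(8 + 1))*(-39) = (20*9)*(-39) = 180*(-39) = -7020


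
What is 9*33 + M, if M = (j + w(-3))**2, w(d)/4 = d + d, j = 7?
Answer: 586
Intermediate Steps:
w(d) = 8*d (w(d) = 4*(d + d) = 4*(2*d) = 8*d)
M = 289 (M = (7 + 8*(-3))**2 = (7 - 24)**2 = (-17)**2 = 289)
9*33 + M = 9*33 + 289 = 297 + 289 = 586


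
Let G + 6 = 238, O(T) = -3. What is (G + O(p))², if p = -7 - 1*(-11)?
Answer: 52441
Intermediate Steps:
p = 4 (p = -7 + 11 = 4)
G = 232 (G = -6 + 238 = 232)
(G + O(p))² = (232 - 3)² = 229² = 52441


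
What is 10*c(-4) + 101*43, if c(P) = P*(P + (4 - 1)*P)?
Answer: 4983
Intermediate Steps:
c(P) = 4*P² (c(P) = P*(P + 3*P) = P*(4*P) = 4*P²)
10*c(-4) + 101*43 = 10*(4*(-4)²) + 101*43 = 10*(4*16) + 4343 = 10*64 + 4343 = 640 + 4343 = 4983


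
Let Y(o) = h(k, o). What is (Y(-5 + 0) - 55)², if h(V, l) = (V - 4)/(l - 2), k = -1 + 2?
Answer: 145924/49 ≈ 2978.0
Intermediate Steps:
k = 1
h(V, l) = (-4 + V)/(-2 + l)
Y(o) = -3/(-2 + o) (Y(o) = (-4 + 1)/(-2 + o) = -3/(-2 + o))
(Y(-5 + 0) - 55)² = (-3/(-2 + (-5 + 0)) - 55)² = (-3/(-2 - 5) - 55)² = (-3/(-7) - 55)² = (-3*(-⅐) - 55)² = (3/7 - 55)² = (-382/7)² = 145924/49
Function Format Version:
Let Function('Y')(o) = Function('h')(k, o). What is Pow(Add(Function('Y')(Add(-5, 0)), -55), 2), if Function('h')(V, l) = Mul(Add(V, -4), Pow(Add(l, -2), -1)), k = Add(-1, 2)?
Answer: Rational(145924, 49) ≈ 2978.0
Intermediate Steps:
k = 1
Function('h')(V, l) = Mul(Pow(Add(-2, l), -1), Add(-4, V)) (Function('h')(V, l) = Mul(Add(-4, V), Pow(Add(-2, l), -1)) = Mul(Pow(Add(-2, l), -1), Add(-4, V)))
Function('Y')(o) = Mul(-3, Pow(Add(-2, o), -1)) (Function('Y')(o) = Mul(Pow(Add(-2, o), -1), Add(-4, 1)) = Mul(Pow(Add(-2, o), -1), -3) = Mul(-3, Pow(Add(-2, o), -1)))
Pow(Add(Function('Y')(Add(-5, 0)), -55), 2) = Pow(Add(Mul(-3, Pow(Add(-2, Add(-5, 0)), -1)), -55), 2) = Pow(Add(Mul(-3, Pow(Add(-2, -5), -1)), -55), 2) = Pow(Add(Mul(-3, Pow(-7, -1)), -55), 2) = Pow(Add(Mul(-3, Rational(-1, 7)), -55), 2) = Pow(Add(Rational(3, 7), -55), 2) = Pow(Rational(-382, 7), 2) = Rational(145924, 49)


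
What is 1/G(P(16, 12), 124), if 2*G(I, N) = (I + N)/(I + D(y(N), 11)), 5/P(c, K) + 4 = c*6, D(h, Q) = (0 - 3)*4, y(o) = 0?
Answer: -2198/11413 ≈ -0.19259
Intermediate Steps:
D(h, Q) = -12 (D(h, Q) = -3*4 = -12)
P(c, K) = 5/(-4 + 6*c) (P(c, K) = 5/(-4 + c*6) = 5/(-4 + 6*c))
G(I, N) = (I + N)/(2*(-12 + I)) (G(I, N) = ((I + N)/(I - 12))/2 = ((I + N)/(-12 + I))/2 = (I + N)/(2*(-12 + I)))
1/G(P(16, 12), 124) = 1/((5/(2*(-2 + 3*16)) + 124)/(2*(-12 + 5/(2*(-2 + 3*16))))) = 1/((5/(2*(-2 + 48)) + 124)/(2*(-12 + 5/(2*(-2 + 48))))) = 1/(((5/2)/46 + 124)/(2*(-12 + (5/2)/46))) = 1/(((5/2)*(1/46) + 124)/(2*(-12 + (5/2)*(1/46)))) = 1/((5/92 + 124)/(2*(-12 + 5/92))) = 1/((1/2)*(11413/92)/(-1099/92)) = 1/((1/2)*(-92/1099)*(11413/92)) = 1/(-11413/2198) = -2198/11413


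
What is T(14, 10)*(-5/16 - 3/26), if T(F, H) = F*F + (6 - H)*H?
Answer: -267/4 ≈ -66.750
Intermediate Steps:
T(F, H) = F**2 + H*(6 - H)
T(14, 10)*(-5/16 - 3/26) = (14**2 - 1*10**2 + 6*10)*(-5/16 - 3/26) = (196 - 1*100 + 60)*(-5*1/16 - 3*1/26) = (196 - 100 + 60)*(-5/16 - 3/26) = 156*(-89/208) = -267/4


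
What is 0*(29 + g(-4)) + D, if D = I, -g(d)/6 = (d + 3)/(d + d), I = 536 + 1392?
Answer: 1928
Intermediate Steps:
I = 1928
g(d) = -3*(3 + d)/d (g(d) = -6*(d + 3)/(d + d) = -6*(3 + d)/(2*d) = -6*(3 + d)*1/(2*d) = -3*(3 + d)/d)
D = 1928
0*(29 + g(-4)) + D = 0*(29 + (-3 - 9/(-4))) + 1928 = 0*(29 + (-3 - 9*(-1/4))) + 1928 = 0*(29 + (-3 + 9/4)) + 1928 = 0*(29 - 3/4) + 1928 = 0*(113/4) + 1928 = 0 + 1928 = 1928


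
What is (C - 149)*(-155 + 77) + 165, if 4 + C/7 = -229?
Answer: 139005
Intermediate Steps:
C = -1631 (C = -28 + 7*(-229) = -28 - 1603 = -1631)
(C - 149)*(-155 + 77) + 165 = (-1631 - 149)*(-155 + 77) + 165 = -1780*(-78) + 165 = 138840 + 165 = 139005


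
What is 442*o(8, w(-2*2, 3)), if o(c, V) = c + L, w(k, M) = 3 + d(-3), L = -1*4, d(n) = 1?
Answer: 1768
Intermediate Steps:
L = -4
w(k, M) = 4 (w(k, M) = 3 + 1 = 4)
o(c, V) = -4 + c (o(c, V) = c - 4 = -4 + c)
442*o(8, w(-2*2, 3)) = 442*(-4 + 8) = 442*4 = 1768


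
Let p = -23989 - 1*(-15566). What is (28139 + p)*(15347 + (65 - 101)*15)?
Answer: 291934812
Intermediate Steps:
p = -8423 (p = -23989 + 15566 = -8423)
(28139 + p)*(15347 + (65 - 101)*15) = (28139 - 8423)*(15347 + (65 - 101)*15) = 19716*(15347 - 36*15) = 19716*(15347 - 540) = 19716*14807 = 291934812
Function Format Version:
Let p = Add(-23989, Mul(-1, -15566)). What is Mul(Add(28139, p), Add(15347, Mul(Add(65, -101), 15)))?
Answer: 291934812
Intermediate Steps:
p = -8423 (p = Add(-23989, 15566) = -8423)
Mul(Add(28139, p), Add(15347, Mul(Add(65, -101), 15))) = Mul(Add(28139, -8423), Add(15347, Mul(Add(65, -101), 15))) = Mul(19716, Add(15347, Mul(-36, 15))) = Mul(19716, Add(15347, -540)) = Mul(19716, 14807) = 291934812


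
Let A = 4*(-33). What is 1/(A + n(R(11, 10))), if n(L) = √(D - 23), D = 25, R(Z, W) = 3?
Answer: -66/8711 - √2/17422 ≈ -0.0076578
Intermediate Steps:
n(L) = √2 (n(L) = √(25 - 23) = √2)
A = -132
1/(A + n(R(11, 10))) = 1/(-132 + √2)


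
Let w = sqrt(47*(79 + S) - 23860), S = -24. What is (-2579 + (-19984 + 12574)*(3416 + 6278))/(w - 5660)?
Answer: 81317354708/6411375 + 71835119*I*sqrt(851)/6411375 ≈ 12683.0 + 326.85*I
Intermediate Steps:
w = 5*I*sqrt(851) (w = sqrt(47*(79 - 24) - 23860) = sqrt(47*55 - 23860) = sqrt(2585 - 23860) = sqrt(-21275) = 5*I*sqrt(851) ≈ 145.86*I)
(-2579 + (-19984 + 12574)*(3416 + 6278))/(w - 5660) = (-2579 + (-19984 + 12574)*(3416 + 6278))/(5*I*sqrt(851) - 5660) = (-2579 - 7410*9694)/(-5660 + 5*I*sqrt(851)) = (-2579 - 71832540)/(-5660 + 5*I*sqrt(851)) = -71835119/(-5660 + 5*I*sqrt(851))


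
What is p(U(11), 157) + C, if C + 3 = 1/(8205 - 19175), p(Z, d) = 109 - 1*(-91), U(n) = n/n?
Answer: 2161089/10970 ≈ 197.00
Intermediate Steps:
U(n) = 1
p(Z, d) = 200 (p(Z, d) = 109 + 91 = 200)
C = -32911/10970 (C = -3 + 1/(8205 - 19175) = -3 + 1/(-10970) = -3 - 1/10970 = -32911/10970 ≈ -3.0001)
p(U(11), 157) + C = 200 - 32911/10970 = 2161089/10970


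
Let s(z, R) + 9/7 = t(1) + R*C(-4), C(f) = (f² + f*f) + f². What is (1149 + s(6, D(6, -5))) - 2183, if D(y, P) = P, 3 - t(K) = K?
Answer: -8913/7 ≈ -1273.3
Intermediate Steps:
t(K) = 3 - K
C(f) = 3*f² (C(f) = (f² + f²) + f² = 2*f² + f² = 3*f²)
s(z, R) = 5/7 + 48*R (s(z, R) = -9/7 + ((3 - 1*1) + R*(3*(-4)²)) = -9/7 + ((3 - 1) + R*(3*16)) = -9/7 + (2 + R*48) = -9/7 + (2 + 48*R) = 5/7 + 48*R)
(1149 + s(6, D(6, -5))) - 2183 = (1149 + (5/7 + 48*(-5))) - 2183 = (1149 + (5/7 - 240)) - 2183 = (1149 - 1675/7) - 2183 = 6368/7 - 2183 = -8913/7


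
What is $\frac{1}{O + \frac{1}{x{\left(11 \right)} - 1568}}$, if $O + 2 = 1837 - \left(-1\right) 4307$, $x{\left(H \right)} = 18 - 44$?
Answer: $\frac{1594}{9790347} \approx 0.00016281$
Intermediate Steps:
$x{\left(H \right)} = -26$
$O = 6142$ ($O = -2 - \left(-1837 - 4307\right) = -2 + \left(1837 - -4307\right) = -2 + \left(1837 + 4307\right) = -2 + 6144 = 6142$)
$\frac{1}{O + \frac{1}{x{\left(11 \right)} - 1568}} = \frac{1}{6142 + \frac{1}{-26 - 1568}} = \frac{1}{6142 + \frac{1}{-1594}} = \frac{1}{6142 - \frac{1}{1594}} = \frac{1}{\frac{9790347}{1594}} = \frac{1594}{9790347}$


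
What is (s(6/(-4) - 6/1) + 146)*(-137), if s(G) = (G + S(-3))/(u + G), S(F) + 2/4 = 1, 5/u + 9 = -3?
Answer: -1911698/95 ≈ -20123.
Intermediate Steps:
u = -5/12 (u = 5/(-9 - 3) = 5/(-12) = 5*(-1/12) = -5/12 ≈ -0.41667)
S(F) = 1/2 (S(F) = -1/2 + 1 = 1/2)
s(G) = (1/2 + G)/(-5/12 + G) (s(G) = (G + 1/2)/(-5/12 + G) = (1/2 + G)/(-5/12 + G))
(s(6/(-4) - 6/1) + 146)*(-137) = (6*(1 + 2*(6/(-4) - 6/1))/(-5 + 12*(6/(-4) - 6/1)) + 146)*(-137) = (6*(1 + 2*(6*(-1/4) - 6*1))/(-5 + 12*(6*(-1/4) - 6*1)) + 146)*(-137) = (6*(1 + 2*(-3/2 - 6))/(-5 + 12*(-3/2 - 6)) + 146)*(-137) = (6*(1 + 2*(-15/2))/(-5 + 12*(-15/2)) + 146)*(-137) = (6*(1 - 15)/(-5 - 90) + 146)*(-137) = (6*(-14)/(-95) + 146)*(-137) = (6*(-1/95)*(-14) + 146)*(-137) = (84/95 + 146)*(-137) = (13954/95)*(-137) = -1911698/95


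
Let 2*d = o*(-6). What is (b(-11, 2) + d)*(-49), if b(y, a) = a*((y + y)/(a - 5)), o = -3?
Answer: -3479/3 ≈ -1159.7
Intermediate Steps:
b(y, a) = 2*a*y/(-5 + a) (b(y, a) = a*((2*y)/(-5 + a)) = a*(2*y/(-5 + a)) = 2*a*y/(-5 + a))
d = 9 (d = (-3*(-6))/2 = (1/2)*18 = 9)
(b(-11, 2) + d)*(-49) = (2*2*(-11)/(-5 + 2) + 9)*(-49) = (2*2*(-11)/(-3) + 9)*(-49) = (2*2*(-11)*(-1/3) + 9)*(-49) = (44/3 + 9)*(-49) = (71/3)*(-49) = -3479/3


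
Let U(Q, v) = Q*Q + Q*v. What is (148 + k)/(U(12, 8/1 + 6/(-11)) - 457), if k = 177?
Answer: -3575/2459 ≈ -1.4538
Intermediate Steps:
U(Q, v) = Q**2 + Q*v
(148 + k)/(U(12, 8/1 + 6/(-11)) - 457) = (148 + 177)/(12*(12 + (8/1 + 6/(-11))) - 457) = 325/(12*(12 + (8*1 + 6*(-1/11))) - 457) = 325/(12*(12 + (8 - 6/11)) - 457) = 325/(12*(12 + 82/11) - 457) = 325/(12*(214/11) - 457) = 325/(2568/11 - 457) = 325/(-2459/11) = 325*(-11/2459) = -3575/2459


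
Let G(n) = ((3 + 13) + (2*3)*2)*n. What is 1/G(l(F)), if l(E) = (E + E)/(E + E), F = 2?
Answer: 1/28 ≈ 0.035714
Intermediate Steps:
l(E) = 1 (l(E) = (2*E)/((2*E)) = (2*E)*(1/(2*E)) = 1)
G(n) = 28*n (G(n) = (16 + 6*2)*n = (16 + 12)*n = 28*n)
1/G(l(F)) = 1/(28*1) = 1/28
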